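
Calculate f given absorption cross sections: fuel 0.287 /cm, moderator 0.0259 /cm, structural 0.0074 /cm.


f = Sigma_a_fuel / (Sigma_a_fuel + Sigma_a_mod + Sigma_a_other)
f = 0.287 / (0.287 + 0.0259 + 0.0074)
f = 0.89603

0.89603


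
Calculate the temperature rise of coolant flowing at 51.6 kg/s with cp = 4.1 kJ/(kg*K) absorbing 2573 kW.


dT = Q / (m_dot * cp)
dT = 2573 / (51.6 * 4.1)
dT = 12.162 C

12.162


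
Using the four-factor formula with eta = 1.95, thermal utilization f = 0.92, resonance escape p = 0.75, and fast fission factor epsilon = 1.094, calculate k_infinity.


k_inf = eta * f * p * epsilon
k_inf = 1.95 * 0.92 * 0.75 * 1.094
k_inf = 1.4720

1.4720


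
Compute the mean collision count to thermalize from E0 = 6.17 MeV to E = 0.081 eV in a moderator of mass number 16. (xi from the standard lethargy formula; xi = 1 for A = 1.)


xi = 1 + (A-1)^2/(2A)*ln((A-1)/(A+1)) = 0.1199467 (for A = 16)
n = ln(E0/E) / xi
n = ln(6.17e6 / 0.081) / 0.1199467
n = ln(7.617284e+07) / 0.1199467 = 151.30

151.30


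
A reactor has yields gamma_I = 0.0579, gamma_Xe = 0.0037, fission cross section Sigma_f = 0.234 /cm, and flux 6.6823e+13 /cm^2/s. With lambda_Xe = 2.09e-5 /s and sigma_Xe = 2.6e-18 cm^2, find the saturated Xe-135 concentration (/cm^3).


Xe_eq = (gamma_I + gamma_Xe) * Sigma_f * phi / (lambda_Xe + sigma_Xe * phi)
Numerator = (0.0579 + 0.0037) * 0.234 * 6.6823e+13 = 9.632135e+11
Denominator = 2.09e-5 + 2.6e-18 * 6.6823e+13 = 1.946398e-04
Xe_eq = 9.632135e+11 / 1.946398e-04 = 4.9487e+15 /cm^3

4.9487e+15


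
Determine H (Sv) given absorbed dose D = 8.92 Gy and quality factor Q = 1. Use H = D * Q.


H = D * Q
H = 8.92 * 1
H = 8.9200 Sv

8.9200


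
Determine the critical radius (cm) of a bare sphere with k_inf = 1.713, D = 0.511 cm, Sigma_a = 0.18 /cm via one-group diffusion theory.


L^2 = D / Sigma_a = 0.511 / 0.18 = 2.838889 cm^2
B_m^2 = (k_inf - 1) / L^2 = (1.713 - 1) / 2.838889 = 0.2511546 /cm^2
For a bare sphere: B_g = pi/R, so R_c = pi / sqrt(B_m^2)
R_c = pi / sqrt(0.2511546) = 6.2687 cm

6.2687


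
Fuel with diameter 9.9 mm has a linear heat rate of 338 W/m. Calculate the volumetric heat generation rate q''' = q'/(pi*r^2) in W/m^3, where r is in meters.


r = D / 2 / 1000 = 9.9 / 2 / 1000 = 0.00495 m
q''' = q' / (pi * r^2)
q''' = 338 / (pi * 0.00495^2)
q''' = 4.3909e+06 W/m^3

4.3909e+06


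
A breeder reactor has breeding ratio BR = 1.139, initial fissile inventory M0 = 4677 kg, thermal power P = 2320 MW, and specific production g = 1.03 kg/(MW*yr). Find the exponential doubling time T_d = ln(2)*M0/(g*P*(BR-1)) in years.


Breeding gain G = BR - 1 = 1.139 - 1 = 0.139
Fissile production rate = g * P * G = 1.03 * 2320 * 0.139 = 332.1544 kg/yr
T_d = ln(2) * M0 / (g * P * G)
T_d = ln(2) * 4677 / 332.1544 = 9.7601 yr

9.7601


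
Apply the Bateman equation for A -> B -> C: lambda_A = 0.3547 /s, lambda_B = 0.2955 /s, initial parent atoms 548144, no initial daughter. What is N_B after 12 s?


N_B(t) = lambda_A * N_A0 / (lambda_B - lambda_A) * [exp(-lambda_A*t) - exp(-lambda_B*t)]
exp(-0.3547*12) = 0.01417323; exp(-0.2955*12) = 0.02883977
N_B = 0.3547 * 548144 / (0.2955 - 0.3547) * (0.01417323 - 0.02883977)
N_B = 48168

48168


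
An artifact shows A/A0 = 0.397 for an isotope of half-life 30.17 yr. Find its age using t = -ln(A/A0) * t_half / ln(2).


lambda = ln(2) / t_half = ln(2) / 30.17 = 0.02297472 /yr
t = -ln(A/A0) / lambda
t = -ln(0.397) / 0.02297472
t = 40.210 yr

40.210


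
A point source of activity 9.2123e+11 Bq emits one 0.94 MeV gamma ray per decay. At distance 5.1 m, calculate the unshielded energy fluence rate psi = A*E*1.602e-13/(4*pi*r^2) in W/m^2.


psi = A * E * 1.602e-13 / (4*pi*r^2)
psi = 9.2123e+11 * 0.94 * 1.602e-13 / (4*pi*5.1^2)
psi = 4.2443e-04 W/m^2

4.2443e-04


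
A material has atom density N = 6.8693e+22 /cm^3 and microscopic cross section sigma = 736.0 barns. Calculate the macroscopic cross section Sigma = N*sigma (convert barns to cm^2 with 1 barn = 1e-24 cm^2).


Sigma = N * sigma_barns * 1e-24
Sigma = 6.8693e+22 * 736.0 * 1e-24
Sigma = 50.558 /cm

50.558


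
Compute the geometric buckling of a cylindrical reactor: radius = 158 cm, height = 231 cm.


B^2 = (2.405/R)^2 + (pi/H)^2
B^2 = (2.405/158)^2 + (pi/231)^2
B^2 = 4.1665e-04 /cm^2

4.1665e-04


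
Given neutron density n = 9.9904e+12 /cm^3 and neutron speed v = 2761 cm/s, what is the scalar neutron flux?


phi = n * v
phi = 9.9904e+12 * 2761
phi = 2.7583e+16 /cm^2/s

2.7583e+16


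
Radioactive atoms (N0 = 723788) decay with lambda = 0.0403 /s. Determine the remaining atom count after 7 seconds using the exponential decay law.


N = N0 * exp(-lambda * t)
N = 723788 * exp(-0.0403 * 7)
N = 545880

545880


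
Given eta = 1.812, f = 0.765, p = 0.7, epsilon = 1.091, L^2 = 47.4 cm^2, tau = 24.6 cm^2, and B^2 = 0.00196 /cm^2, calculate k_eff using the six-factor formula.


k_inf = eta*f*p*eps = 1.812*0.765*0.7*1.091 = 1.058626
P_TNL = 1/(1 + L^2*B^2) = 1/(1 + 47.4*0.00196) = 0.9149934
P_FNL = exp(-B^2*tau) = exp(-0.00196*24.6) = 0.9529279
k_eff = k_inf * P_TNL * P_FNL = 1.058626 * 0.9149934 * 0.9529279
k_eff = 0.92304

0.92304


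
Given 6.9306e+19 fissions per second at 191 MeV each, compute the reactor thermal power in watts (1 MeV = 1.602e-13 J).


P = fission_rate * E_MeV * 1.602e-13
P = 6.9306e+19 * 191 * 1.602e-13
P = 2.1206e+09 W

2.1206e+09


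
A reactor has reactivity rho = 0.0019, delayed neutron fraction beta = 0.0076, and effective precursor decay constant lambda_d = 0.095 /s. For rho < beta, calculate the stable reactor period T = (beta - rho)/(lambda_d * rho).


T = (beta - rho) / (lambda_d * rho)
T = (0.0076 - 0.0019) / (0.095 * 0.0019)
T = 31.579 s

31.579


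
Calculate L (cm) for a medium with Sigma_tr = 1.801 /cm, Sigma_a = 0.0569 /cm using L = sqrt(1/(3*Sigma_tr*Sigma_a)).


D = 1 / (3 * Sigma_tr) = 1 / (3 * 1.801) = 0.1850824 cm
L = sqrt(D / Sigma_a)
L = sqrt(0.1850824 / 0.0569)
L = 1.8035 cm

1.8035


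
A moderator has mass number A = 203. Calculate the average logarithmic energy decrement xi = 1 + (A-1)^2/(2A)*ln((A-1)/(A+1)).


xi = 1 + (A-1)^2/(2A) * ln((A-1)/(A+1))
xi = 1 + (203-1)^2/(2*203) * ln((203-1)/(203 +1))
xi = 0.0098199

0.0098199


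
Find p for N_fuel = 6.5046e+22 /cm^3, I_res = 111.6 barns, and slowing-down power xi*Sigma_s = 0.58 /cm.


p = exp(-N * I * 1e-24 / (xi*Sigma_s))
p = exp(-6.5046e+22 * 111.6 * 1e-24 / 0.58)
p = 3.6684e-06

3.6684e-06


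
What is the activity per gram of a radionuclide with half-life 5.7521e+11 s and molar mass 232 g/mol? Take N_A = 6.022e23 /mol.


lambda = ln(2) / t_half = ln(2) / 5.7521e+11 = 1.205033e-12 /s
SA = lambda * N_A / M
SA = 1.205033e-12 * 6.022e23 / 232
SA = 3.1279e+09 Bq/g

3.1279e+09


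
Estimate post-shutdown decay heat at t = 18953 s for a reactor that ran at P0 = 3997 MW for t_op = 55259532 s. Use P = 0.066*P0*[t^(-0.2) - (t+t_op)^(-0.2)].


P/P0 = 0.066 * [t^(-0.2) - (t + t_op)^(-0.2)]
P/P0 = 0.066 * [18953^(-0.2) - (18953 + 55259532)^(-0.2)]
P/P0 = 0.066 * [0.1394647 - 0.02828061] = 0.007338150
P = 3997 * 0.007338150 = 29.331 MW

29.331


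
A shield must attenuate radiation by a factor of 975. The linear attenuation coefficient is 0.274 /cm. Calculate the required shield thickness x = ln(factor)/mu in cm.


x = ln(factor) / mu
x = ln(975) / 0.274
x = 25.118 cm

25.118


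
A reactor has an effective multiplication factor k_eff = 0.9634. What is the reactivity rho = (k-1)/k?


rho = (k_eff - 1) / k_eff
rho = (0.9634 - 1) / 0.9634
rho = -0.037990

-0.037990


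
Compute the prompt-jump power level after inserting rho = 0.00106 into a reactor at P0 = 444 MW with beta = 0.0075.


P1/P0 = beta / (beta - rho)
P1/P0 = 0.0075 / (0.0075 - 0.00106) = 1.164596
P1 = 444 * 1.164596 = 517.08 MW

517.08


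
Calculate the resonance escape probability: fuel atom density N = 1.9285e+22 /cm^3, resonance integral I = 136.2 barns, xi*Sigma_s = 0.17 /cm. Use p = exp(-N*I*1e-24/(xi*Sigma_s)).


p = exp(-N * I * 1e-24 / (xi*Sigma_s))
p = exp(-1.9285e+22 * 136.2 * 1e-24 / 0.17)
p = 1.9492e-07

1.9492e-07


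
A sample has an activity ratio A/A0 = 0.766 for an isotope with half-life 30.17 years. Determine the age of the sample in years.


lambda = ln(2) / t_half = ln(2) / 30.17 = 0.02297472 /yr
t = -ln(A/A0) / lambda
t = -ln(0.766) / 0.02297472
t = 11.603 yr

11.603


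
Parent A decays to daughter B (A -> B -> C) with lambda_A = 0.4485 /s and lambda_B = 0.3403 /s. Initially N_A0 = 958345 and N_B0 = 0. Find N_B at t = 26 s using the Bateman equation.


N_B(t) = lambda_A * N_A0 / (lambda_B - lambda_A) * [exp(-lambda_A*t) - exp(-lambda_B*t)]
exp(-0.4485*26) = 8.623668e-06; exp(-0.3403*26) = 1.436975e-04
N_B = 0.4485 * 958345 / (0.3403 - 0.4485) * (8.623668e-06 - 1.436975e-04)
N_B = 536.57

536.57


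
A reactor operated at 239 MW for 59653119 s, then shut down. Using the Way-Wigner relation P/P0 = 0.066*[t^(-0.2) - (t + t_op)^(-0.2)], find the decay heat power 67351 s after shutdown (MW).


P/P0 = 0.066 * [t^(-0.2) - (t + t_op)^(-0.2)]
P/P0 = 0.066 * [67351^(-0.2) - (67351 + 59653119)^(-0.2)]
P/P0 = 0.066 * [0.1082259 - 0.02784680] = 0.005305021
P = 239 * 0.005305021 = 1.2679 MW

1.2679


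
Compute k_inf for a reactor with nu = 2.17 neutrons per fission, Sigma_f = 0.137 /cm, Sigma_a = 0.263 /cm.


k_inf = nu * Sigma_f / Sigma_a
k_inf = 2.17 * 0.137 / 0.263
k_inf = 1.1304

1.1304


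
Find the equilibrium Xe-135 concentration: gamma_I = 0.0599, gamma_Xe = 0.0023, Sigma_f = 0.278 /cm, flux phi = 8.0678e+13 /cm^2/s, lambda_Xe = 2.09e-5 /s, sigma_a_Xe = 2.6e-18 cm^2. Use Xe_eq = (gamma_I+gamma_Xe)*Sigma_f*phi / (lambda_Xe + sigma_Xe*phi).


Xe_eq = (gamma_I + gamma_Xe) * Sigma_f * phi / (lambda_Xe + sigma_Xe * phi)
Numerator = (0.0599 + 0.0023) * 0.278 * 8.0678e+13 = 1.395052e+12
Denominator = 2.09e-5 + 2.6e-18 * 8.0678e+13 = 2.306628e-04
Xe_eq = 1.395052e+12 / 2.306628e-04 = 6.0480e+15 /cm^3

6.0480e+15


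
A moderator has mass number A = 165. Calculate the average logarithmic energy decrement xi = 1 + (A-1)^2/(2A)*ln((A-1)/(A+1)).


xi = 1 + (A-1)^2/(2A) * ln((A-1)/(A+1))
xi = 1 + (165-1)^2/(2*165) * ln((165-1)/(165 +1))
xi = 0.012072

0.012072


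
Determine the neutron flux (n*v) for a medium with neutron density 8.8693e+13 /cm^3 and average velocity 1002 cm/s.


phi = n * v
phi = 8.8693e+13 * 1002
phi = 8.8870e+16 /cm^2/s

8.8870e+16


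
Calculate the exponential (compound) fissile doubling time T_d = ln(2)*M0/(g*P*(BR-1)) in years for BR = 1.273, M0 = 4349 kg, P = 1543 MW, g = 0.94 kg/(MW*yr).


Breeding gain G = BR - 1 = 1.273 - 1 = 0.273
Fissile production rate = g * P * G = 0.94 * 1543 * 0.273 = 395.96466 kg/yr
T_d = ln(2) * M0 / (g * P * G)
T_d = ln(2) * 4349 / 395.96466 = 7.6130 yr

7.6130


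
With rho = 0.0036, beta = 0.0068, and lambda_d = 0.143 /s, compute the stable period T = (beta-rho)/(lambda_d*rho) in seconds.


T = (beta - rho) / (lambda_d * rho)
T = (0.0068 - 0.0036) / (0.143 * 0.0036)
T = 6.2160 s

6.2160


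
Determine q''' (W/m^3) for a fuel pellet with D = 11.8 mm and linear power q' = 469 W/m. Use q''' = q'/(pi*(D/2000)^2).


r = D / 2 / 1000 = 11.8 / 2 / 1000 = 0.0059 m
q''' = q' / (pi * r^2)
q''' = 469 / (pi * 0.0059^2)
q''' = 4.2886e+06 W/m^3

4.2886e+06


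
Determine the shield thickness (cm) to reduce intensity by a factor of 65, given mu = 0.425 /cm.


x = ln(factor) / mu
x = ln(65) / 0.425
x = 9.8221 cm

9.8221


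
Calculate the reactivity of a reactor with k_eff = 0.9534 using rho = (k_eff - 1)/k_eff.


rho = (k_eff - 1) / k_eff
rho = (0.9534 - 1) / 0.9534
rho = -0.048878

-0.048878


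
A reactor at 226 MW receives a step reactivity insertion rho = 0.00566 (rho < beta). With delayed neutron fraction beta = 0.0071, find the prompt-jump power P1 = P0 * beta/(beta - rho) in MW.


P1/P0 = beta / (beta - rho)
P1/P0 = 0.0071 / (0.0071 - 0.00566) = 4.930556
P1 = 226 * 4.930556 = 1114.3 MW

1114.3


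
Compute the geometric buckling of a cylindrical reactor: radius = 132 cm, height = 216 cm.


B^2 = (2.405/R)^2 + (pi/H)^2
B^2 = (2.405/132)^2 + (pi/216)^2
B^2 = 5.4350e-04 /cm^2

5.4350e-04


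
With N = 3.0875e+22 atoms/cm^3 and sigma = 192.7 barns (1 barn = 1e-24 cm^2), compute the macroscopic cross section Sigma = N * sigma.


Sigma = N * sigma_barns * 1e-24
Sigma = 3.0875e+22 * 192.7 * 1e-24
Sigma = 5.9496 /cm

5.9496


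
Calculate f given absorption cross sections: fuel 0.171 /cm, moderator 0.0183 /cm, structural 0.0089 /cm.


f = Sigma_a_fuel / (Sigma_a_fuel + Sigma_a_mod + Sigma_a_other)
f = 0.171 / (0.171 + 0.0183 + 0.0089)
f = 0.86276

0.86276


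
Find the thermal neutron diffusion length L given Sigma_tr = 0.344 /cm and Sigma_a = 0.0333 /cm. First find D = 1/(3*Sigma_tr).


D = 1 / (3 * Sigma_tr) = 1 / (3 * 0.344) = 0.9689922 cm
L = sqrt(D / Sigma_a)
L = sqrt(0.9689922 / 0.0333)
L = 5.3943 cm

5.3943


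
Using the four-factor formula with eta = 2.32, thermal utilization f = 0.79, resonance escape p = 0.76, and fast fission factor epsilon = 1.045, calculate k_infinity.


k_inf = eta * f * p * epsilon
k_inf = 2.32 * 0.79 * 0.76 * 1.045
k_inf = 1.4556

1.4556


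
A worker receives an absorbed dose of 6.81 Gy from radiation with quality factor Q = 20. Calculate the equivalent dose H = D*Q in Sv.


H = D * Q
H = 6.81 * 20
H = 136.20 Sv

136.20


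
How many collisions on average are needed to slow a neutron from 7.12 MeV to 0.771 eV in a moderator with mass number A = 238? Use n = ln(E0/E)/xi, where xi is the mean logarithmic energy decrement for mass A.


xi = 1 + (A-1)^2/(2A)*ln((A-1)/(A+1)) = 0.008379872 (for A = 238)
n = ln(E0/E) / xi
n = ln(7.12e6 / 0.771) / 0.008379872
n = ln(9.234760e+06) / 0.008379872 = 1913.9

1913.9


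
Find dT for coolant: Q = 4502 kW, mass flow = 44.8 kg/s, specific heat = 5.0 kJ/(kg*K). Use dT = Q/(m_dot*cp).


dT = Q / (m_dot * cp)
dT = 4502 / (44.8 * 5.0)
dT = 20.098 C

20.098


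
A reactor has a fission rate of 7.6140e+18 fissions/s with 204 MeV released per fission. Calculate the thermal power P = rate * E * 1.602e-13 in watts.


P = fission_rate * E_MeV * 1.602e-13
P = 7.6140e+18 * 204 * 1.602e-13
P = 2.4883e+08 W

2.4883e+08


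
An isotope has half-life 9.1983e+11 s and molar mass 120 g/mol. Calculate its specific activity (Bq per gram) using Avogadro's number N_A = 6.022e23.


lambda = ln(2) / t_half = ln(2) / 9.1983e+11 = 7.535601e-13 /s
SA = lambda * N_A / M
SA = 7.535601e-13 * 6.022e23 / 120
SA = 3.7816e+09 Bq/g

3.7816e+09


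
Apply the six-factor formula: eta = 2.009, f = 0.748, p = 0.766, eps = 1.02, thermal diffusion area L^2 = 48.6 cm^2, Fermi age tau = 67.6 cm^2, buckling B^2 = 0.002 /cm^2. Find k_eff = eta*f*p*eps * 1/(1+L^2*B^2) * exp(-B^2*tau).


k_inf = eta*f*p*eps = 2.009*0.748*0.766*1.02 = 1.174115
P_TNL = 1/(1 + L^2*B^2) = 1/(1 + 48.6*0.002) = 0.9114109
P_FNL = exp(-B^2*tau) = exp(-0.002*67.6) = 0.8735412
k_eff = k_inf * P_TNL * P_FNL = 1.174115 * 0.9114109 * 0.8735412
k_eff = 0.93478

0.93478


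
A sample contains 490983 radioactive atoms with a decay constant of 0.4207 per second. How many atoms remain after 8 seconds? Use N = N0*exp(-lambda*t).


N = N0 * exp(-lambda * t)
N = 490983 * exp(-0.4207 * 8)
N = 16959

16959


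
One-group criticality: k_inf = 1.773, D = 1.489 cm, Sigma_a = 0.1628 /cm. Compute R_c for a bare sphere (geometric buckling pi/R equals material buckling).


L^2 = D / Sigma_a = 1.489 / 0.1628 = 9.146192 cm^2
B_m^2 = (k_inf - 1) / L^2 = (1.773 - 1) / 9.146192 = 0.08451605 /cm^2
For a bare sphere: B_g = pi/R, so R_c = pi / sqrt(B_m^2)
R_c = pi / sqrt(0.08451605) = 10.806 cm

10.806


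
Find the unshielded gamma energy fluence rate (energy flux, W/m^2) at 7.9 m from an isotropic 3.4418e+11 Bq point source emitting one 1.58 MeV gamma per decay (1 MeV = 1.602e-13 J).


psi = A * E * 1.602e-13 / (4*pi*r^2)
psi = 3.4418e+11 * 1.58 * 1.602e-13 / (4*pi*7.9^2)
psi = 1.1108e-04 W/m^2

1.1108e-04


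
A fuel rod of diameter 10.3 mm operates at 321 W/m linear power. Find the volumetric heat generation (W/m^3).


r = D / 2 / 1000 = 10.3 / 2 / 1000 = 0.00515 m
q''' = q' / (pi * r^2)
q''' = 321 / (pi * 0.00515^2)
q''' = 3.8525e+06 W/m^3

3.8525e+06


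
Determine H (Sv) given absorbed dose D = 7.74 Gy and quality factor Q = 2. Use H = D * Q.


H = D * Q
H = 7.74 * 2
H = 15.480 Sv

15.480


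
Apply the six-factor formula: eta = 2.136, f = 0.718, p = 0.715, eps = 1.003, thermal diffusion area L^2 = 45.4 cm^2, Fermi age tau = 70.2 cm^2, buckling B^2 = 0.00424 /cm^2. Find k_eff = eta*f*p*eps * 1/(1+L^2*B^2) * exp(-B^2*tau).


k_inf = eta*f*p*eps = 2.136*0.718*0.715*1.003 = 1.099848
P_TNL = 1/(1 + L^2*B^2) = 1/(1 + 45.4*0.00424) = 0.8385772
P_FNL = exp(-B^2*tau) = exp(-0.00424*70.2) = 0.7425627
k_eff = k_inf * P_TNL * P_FNL = 1.099848 * 0.8385772 * 0.7425627
k_eff = 0.68487

0.68487


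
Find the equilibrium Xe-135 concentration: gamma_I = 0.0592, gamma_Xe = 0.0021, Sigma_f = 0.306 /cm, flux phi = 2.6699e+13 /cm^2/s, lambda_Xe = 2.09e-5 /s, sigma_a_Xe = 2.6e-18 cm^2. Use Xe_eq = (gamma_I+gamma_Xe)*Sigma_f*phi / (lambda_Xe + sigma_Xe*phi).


Xe_eq = (gamma_I + gamma_Xe) * Sigma_f * phi / (lambda_Xe + sigma_Xe * phi)
Numerator = (0.0592 + 0.0021) * 0.306 * 2.6699e+13 = 5.008145e+11
Denominator = 2.09e-5 + 2.6e-18 * 2.6699e+13 = 9.031740e-05
Xe_eq = 5.008145e+11 / 9.031740e-05 = 5.5451e+15 /cm^3

5.5451e+15


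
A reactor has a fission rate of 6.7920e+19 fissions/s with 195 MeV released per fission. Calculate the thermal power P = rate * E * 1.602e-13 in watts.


P = fission_rate * E_MeV * 1.602e-13
P = 6.7920e+19 * 195 * 1.602e-13
P = 2.1218e+09 W

2.1218e+09


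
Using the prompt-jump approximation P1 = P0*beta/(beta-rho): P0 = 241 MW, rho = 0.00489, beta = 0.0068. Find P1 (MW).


P1/P0 = beta / (beta - rho)
P1/P0 = 0.0068 / (0.0068 - 0.00489) = 3.560209
P1 = 241 * 3.560209 = 858.01 MW

858.01


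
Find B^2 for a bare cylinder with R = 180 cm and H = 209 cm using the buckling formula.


B^2 = (2.405/R)^2 + (pi/H)^2
B^2 = (2.405/180)^2 + (pi/209)^2
B^2 = 4.0447e-04 /cm^2

4.0447e-04


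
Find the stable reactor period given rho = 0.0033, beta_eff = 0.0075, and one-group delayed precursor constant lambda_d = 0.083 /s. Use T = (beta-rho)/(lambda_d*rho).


T = (beta - rho) / (lambda_d * rho)
T = (0.0075 - 0.0033) / (0.083 * 0.0033)
T = 15.334 s

15.334


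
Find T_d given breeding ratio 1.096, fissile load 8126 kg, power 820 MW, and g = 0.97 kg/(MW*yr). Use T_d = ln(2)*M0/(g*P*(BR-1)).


Breeding gain G = BR - 1 = 1.096 - 1 = 0.096
Fissile production rate = g * P * G = 0.97 * 820 * 0.096 = 76.3584 kg/yr
T_d = ln(2) * M0 / (g * P * G)
T_d = ln(2) * 8126 / 76.3584 = 73.764 yr

73.764


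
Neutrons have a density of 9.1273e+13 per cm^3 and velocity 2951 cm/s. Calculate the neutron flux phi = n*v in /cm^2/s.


phi = n * v
phi = 9.1273e+13 * 2951
phi = 2.6935e+17 /cm^2/s

2.6935e+17


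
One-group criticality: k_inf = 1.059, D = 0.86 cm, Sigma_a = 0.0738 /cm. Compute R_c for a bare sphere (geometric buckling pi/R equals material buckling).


L^2 = D / Sigma_a = 0.86 / 0.0738 = 11.65312 cm^2
B_m^2 = (k_inf - 1) / L^2 = (1.059 - 1) / 11.65312 = 0.005063022 /cm^2
For a bare sphere: B_g = pi/R, so R_c = pi / sqrt(B_m^2)
R_c = pi / sqrt(0.005063022) = 44.151 cm

44.151


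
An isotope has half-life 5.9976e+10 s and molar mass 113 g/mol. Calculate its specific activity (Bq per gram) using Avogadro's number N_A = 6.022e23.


lambda = ln(2) / t_half = ln(2) / 5.9976e+10 = 1.155708e-11 /s
SA = lambda * N_A / M
SA = 1.155708e-11 * 6.022e23 / 113
SA = 6.1590e+10 Bq/g

6.1590e+10


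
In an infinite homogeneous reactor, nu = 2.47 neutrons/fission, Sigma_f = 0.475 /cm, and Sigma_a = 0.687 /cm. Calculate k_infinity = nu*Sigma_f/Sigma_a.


k_inf = nu * Sigma_f / Sigma_a
k_inf = 2.47 * 0.475 / 0.687
k_inf = 1.7078

1.7078


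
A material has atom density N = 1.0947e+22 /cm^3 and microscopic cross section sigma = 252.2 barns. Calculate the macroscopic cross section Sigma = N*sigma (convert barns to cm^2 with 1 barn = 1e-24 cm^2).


Sigma = N * sigma_barns * 1e-24
Sigma = 1.0947e+22 * 252.2 * 1e-24
Sigma = 2.7608 /cm

2.7608


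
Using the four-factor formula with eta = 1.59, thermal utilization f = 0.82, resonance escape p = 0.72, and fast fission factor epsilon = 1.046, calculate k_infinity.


k_inf = eta * f * p * epsilon
k_inf = 1.59 * 0.82 * 0.72 * 1.046
k_inf = 0.98192

0.98192


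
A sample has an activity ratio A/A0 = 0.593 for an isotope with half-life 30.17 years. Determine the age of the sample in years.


lambda = ln(2) / t_half = ln(2) / 30.17 = 0.02297472 /yr
t = -ln(A/A0) / lambda
t = -ln(0.593) / 0.02297472
t = 22.745 yr

22.745


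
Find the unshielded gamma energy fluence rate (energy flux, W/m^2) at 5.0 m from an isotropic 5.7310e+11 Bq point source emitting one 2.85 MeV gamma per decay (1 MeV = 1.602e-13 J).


psi = A * E * 1.602e-13 / (4*pi*r^2)
psi = 5.7310e+11 * 2.85 * 1.602e-13 / (4*pi*5.0^2)
psi = 8.3289e-04 W/m^2

8.3289e-04


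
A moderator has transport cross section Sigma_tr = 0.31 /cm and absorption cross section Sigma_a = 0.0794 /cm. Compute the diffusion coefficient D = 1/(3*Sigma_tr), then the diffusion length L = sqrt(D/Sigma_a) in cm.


D = 1 / (3 * Sigma_tr) = 1 / (3 * 0.31) = 1.075269 cm
L = sqrt(D / Sigma_a)
L = sqrt(1.075269 / 0.0794)
L = 3.6800 cm

3.6800


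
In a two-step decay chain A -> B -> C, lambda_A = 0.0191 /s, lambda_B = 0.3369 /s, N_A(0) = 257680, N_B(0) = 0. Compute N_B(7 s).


N_B(t) = lambda_A * N_A0 / (lambda_B - lambda_A) * [exp(-lambda_A*t) - exp(-lambda_B*t)]
exp(-0.0191*7) = 0.8748525; exp(-0.3369*7) = 0.09458087
N_B = 0.0191 * 257680 / (0.3369 - 0.0191) * (0.8748525 - 0.09458087)
N_B = 12084

12084


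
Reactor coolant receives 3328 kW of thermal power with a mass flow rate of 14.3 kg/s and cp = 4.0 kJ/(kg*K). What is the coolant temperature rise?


dT = Q / (m_dot * cp)
dT = 3328 / (14.3 * 4.0)
dT = 58.182 C

58.182


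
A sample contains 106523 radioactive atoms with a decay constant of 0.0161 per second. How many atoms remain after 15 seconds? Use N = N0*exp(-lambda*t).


N = N0 * exp(-lambda * t)
N = 106523 * exp(-0.0161 * 15)
N = 83668

83668


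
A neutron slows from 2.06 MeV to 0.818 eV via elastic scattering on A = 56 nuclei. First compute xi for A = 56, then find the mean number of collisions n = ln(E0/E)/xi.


xi = 1 + (A-1)^2/(2A)*ln((A-1)/(A+1)) = 0.03529286 (for A = 56)
n = ln(E0/E) / xi
n = ln(2.06e6 / 0.818) / 0.03529286
n = ln(2.518337e+06) / 0.03529286 = 417.62

417.62


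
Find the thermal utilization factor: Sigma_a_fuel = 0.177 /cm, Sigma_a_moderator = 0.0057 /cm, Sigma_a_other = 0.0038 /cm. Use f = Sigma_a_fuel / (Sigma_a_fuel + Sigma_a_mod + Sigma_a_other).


f = Sigma_a_fuel / (Sigma_a_fuel + Sigma_a_mod + Sigma_a_other)
f = 0.177 / (0.177 + 0.0057 + 0.0038)
f = 0.94906

0.94906


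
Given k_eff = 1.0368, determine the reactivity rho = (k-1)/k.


rho = (k_eff - 1) / k_eff
rho = (1.0368 - 1) / 1.0368
rho = 0.035494

0.035494


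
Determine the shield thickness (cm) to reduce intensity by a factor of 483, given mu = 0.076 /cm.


x = ln(factor) / mu
x = ln(483) / 0.076
x = 81.316 cm

81.316


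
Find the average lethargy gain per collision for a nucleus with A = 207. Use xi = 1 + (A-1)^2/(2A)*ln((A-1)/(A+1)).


xi = 1 + (A-1)^2/(2A) * ln((A-1)/(A+1))
xi = 1 + (207-1)^2/(2*207) * ln((207-1)/(207 +1))
xi = 0.0096308

0.0096308


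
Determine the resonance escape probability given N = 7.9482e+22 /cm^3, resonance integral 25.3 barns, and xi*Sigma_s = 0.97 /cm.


p = exp(-N * I * 1e-24 / (xi*Sigma_s))
p = exp(-7.9482e+22 * 25.3 * 1e-24 / 0.97)
p = 0.12580

0.12580


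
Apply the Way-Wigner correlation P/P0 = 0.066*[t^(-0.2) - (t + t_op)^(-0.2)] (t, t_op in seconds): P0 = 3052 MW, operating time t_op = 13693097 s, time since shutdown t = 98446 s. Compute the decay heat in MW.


P/P0 = 0.066 * [t^(-0.2) - (t + t_op)^(-0.2)]
P/P0 = 0.066 * [98446^(-0.2) - (98446 + 13693097)^(-0.2)]
P/P0 = 0.066 * [0.1003137 - 0.03733167] = 0.004156814
P = 3052 * 0.004156814 = 12.687 MW

12.687


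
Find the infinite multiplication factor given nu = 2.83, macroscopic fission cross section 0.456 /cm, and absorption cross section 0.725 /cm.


k_inf = nu * Sigma_f / Sigma_a
k_inf = 2.83 * 0.456 / 0.725
k_inf = 1.7800

1.7800


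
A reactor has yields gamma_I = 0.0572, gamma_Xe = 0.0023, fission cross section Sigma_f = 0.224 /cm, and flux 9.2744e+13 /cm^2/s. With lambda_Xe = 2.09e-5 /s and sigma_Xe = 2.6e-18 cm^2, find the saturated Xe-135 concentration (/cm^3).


Xe_eq = (gamma_I + gamma_Xe) * Sigma_f * phi / (lambda_Xe + sigma_Xe * phi)
Numerator = (0.0572 + 0.0023) * 0.224 * 9.2744e+13 = 1.236092e+12
Denominator = 2.09e-5 + 2.6e-18 * 9.2744e+13 = 2.620344e-04
Xe_eq = 1.236092e+12 / 2.620344e-04 = 4.7173e+15 /cm^3

4.7173e+15


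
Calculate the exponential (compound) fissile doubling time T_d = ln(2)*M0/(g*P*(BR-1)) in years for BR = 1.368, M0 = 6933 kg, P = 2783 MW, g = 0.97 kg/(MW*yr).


Breeding gain G = BR - 1 = 1.368 - 1 = 0.368
Fissile production rate = g * P * G = 0.97 * 2783 * 0.368 = 993.41968 kg/yr
T_d = ln(2) * M0 / (g * P * G)
T_d = ln(2) * 6933 / 993.41968 = 4.8374 yr

4.8374


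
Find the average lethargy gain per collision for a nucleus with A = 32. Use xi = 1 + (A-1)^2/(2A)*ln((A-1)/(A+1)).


xi = 1 + (A-1)^2/(2A) * ln((A-1)/(A+1))
xi = 1 + (32-1)^2/(2*32) * ln((32-1)/(32 +1))
xi = 0.061218

0.061218


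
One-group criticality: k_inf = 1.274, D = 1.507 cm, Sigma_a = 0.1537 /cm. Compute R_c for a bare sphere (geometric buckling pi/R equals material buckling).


L^2 = D / Sigma_a = 1.507 / 0.1537 = 9.804815 cm^2
B_m^2 = (k_inf - 1) / L^2 = (1.274 - 1) / 9.804815 = 0.02794545 /cm^2
For a bare sphere: B_g = pi/R, so R_c = pi / sqrt(B_m^2)
R_c = pi / sqrt(0.02794545) = 18.793 cm

18.793


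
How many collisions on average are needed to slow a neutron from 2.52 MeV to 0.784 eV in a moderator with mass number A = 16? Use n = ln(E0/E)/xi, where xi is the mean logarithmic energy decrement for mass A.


xi = 1 + (A-1)^2/(2A)*ln((A-1)/(A+1)) = 0.1199467 (for A = 16)
n = ln(E0/E) / xi
n = ln(2.52e6 / 0.784) / 0.1199467
n = ln(3.214286e+06) / 0.1199467 = 124.91

124.91


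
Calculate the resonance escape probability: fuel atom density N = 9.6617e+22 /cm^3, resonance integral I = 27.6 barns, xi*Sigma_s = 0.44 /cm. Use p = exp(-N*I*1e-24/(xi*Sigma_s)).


p = exp(-N * I * 1e-24 / (xi*Sigma_s))
p = exp(-9.6617e+22 * 27.6 * 1e-24 / 0.44)
p = 0.0023332

0.0023332


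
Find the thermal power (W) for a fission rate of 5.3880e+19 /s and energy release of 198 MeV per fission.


P = fission_rate * E_MeV * 1.602e-13
P = 5.3880e+19 * 198 * 1.602e-13
P = 1.7091e+09 W

1.7091e+09


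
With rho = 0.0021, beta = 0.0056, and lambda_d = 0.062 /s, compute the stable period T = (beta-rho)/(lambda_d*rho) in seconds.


T = (beta - rho) / (lambda_d * rho)
T = (0.0056 - 0.0021) / (0.062 * 0.0021)
T = 26.882 s

26.882


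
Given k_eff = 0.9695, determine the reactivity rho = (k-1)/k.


rho = (k_eff - 1) / k_eff
rho = (0.9695 - 1) / 0.9695
rho = -0.031460

-0.031460


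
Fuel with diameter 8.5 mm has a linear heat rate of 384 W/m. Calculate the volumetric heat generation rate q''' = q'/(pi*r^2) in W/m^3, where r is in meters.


r = D / 2 / 1000 = 8.5 / 2 / 1000 = 0.00425 m
q''' = q' / (pi * r^2)
q''' = 384 / (pi * 0.00425^2)
q''' = 6.7671e+06 W/m^3

6.7671e+06


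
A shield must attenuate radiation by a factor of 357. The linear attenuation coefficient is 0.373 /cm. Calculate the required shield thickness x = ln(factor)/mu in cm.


x = ln(factor) / mu
x = ln(357) / 0.373
x = 15.758 cm

15.758


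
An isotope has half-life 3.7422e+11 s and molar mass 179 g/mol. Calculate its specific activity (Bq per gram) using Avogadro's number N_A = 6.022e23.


lambda = ln(2) / t_half = ln(2) / 3.7422e+11 = 1.852245e-12 /s
SA = lambda * N_A / M
SA = 1.852245e-12 * 6.022e23 / 179
SA = 6.2314e+09 Bq/g

6.2314e+09


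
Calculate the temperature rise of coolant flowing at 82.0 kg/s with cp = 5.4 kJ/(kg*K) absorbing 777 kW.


dT = Q / (m_dot * cp)
dT = 777 / (82.0 * 5.4)
dT = 1.7547 C

1.7547


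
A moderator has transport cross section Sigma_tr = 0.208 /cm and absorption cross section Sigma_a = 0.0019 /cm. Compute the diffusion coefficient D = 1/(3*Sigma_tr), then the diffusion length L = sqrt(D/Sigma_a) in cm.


D = 1 / (3 * Sigma_tr) = 1 / (3 * 0.208) = 1.602564 cm
L = sqrt(D / Sigma_a)
L = sqrt(1.602564 / 0.0019)
L = 29.042 cm

29.042


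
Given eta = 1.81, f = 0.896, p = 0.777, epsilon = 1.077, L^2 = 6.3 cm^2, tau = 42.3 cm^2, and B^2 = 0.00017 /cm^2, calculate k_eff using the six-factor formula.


k_inf = eta*f*p*eps = 1.81*0.896*0.777*1.077 = 1.357136
P_TNL = 1/(1 + L^2*B^2) = 1/(1 + 6.3*0.00017) = 0.9989301
P_FNL = exp(-B^2*tau) = exp(-0.00017*42.3) = 0.9928348
k_eff = k_inf * P_TNL * P_FNL = 1.357136 * 0.9989301 * 0.9928348
k_eff = 1.3460

1.3460


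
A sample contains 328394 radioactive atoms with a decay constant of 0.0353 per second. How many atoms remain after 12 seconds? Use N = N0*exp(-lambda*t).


N = N0 * exp(-lambda * t)
N = 328394 * exp(-0.0353 * 12)
N = 214995

214995


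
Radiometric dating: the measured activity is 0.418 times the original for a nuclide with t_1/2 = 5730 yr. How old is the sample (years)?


lambda = ln(2) / t_half = ln(2) / 5730 = 1.209681e-04 /yr
t = -ln(A/A0) / lambda
t = -ln(0.418) / 1.209681e-04
t = 7210.8 yr

7210.8


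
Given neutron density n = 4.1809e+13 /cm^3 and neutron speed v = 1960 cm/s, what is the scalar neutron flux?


phi = n * v
phi = 4.1809e+13 * 1960
phi = 8.1946e+16 /cm^2/s

8.1946e+16


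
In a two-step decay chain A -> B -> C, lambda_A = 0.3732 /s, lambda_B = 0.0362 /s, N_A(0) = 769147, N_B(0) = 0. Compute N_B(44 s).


N_B(t) = lambda_A * N_A0 / (lambda_B - lambda_A) * [exp(-lambda_A*t) - exp(-lambda_B*t)]
exp(-0.3732*44) = 7.388175e-08; exp(-0.0362*44) = 0.2033554
N_B = 0.3732 * 769147 / (0.0362 - 0.3732) * (7.388175e-08 - 0.2033554)
N_B = 173211

173211


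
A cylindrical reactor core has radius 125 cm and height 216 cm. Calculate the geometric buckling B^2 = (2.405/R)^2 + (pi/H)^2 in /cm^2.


B^2 = (2.405/R)^2 + (pi/H)^2
B^2 = (2.405/125)^2 + (pi/216)^2
B^2 = 5.8172e-04 /cm^2

5.8172e-04


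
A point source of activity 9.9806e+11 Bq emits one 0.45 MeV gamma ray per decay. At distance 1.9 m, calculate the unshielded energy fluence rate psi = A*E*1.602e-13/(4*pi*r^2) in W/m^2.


psi = A * E * 1.602e-13 / (4*pi*r^2)
psi = 9.9806e+11 * 0.45 * 1.602e-13 / (4*pi*1.9^2)
psi = 0.0015860 W/m^2

0.0015860


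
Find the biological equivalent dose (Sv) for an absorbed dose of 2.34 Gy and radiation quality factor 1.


H = D * Q
H = 2.34 * 1
H = 2.3400 Sv

2.3400


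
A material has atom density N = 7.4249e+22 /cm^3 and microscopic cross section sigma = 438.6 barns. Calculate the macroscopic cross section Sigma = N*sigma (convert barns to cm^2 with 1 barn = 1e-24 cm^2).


Sigma = N * sigma_barns * 1e-24
Sigma = 7.4249e+22 * 438.6 * 1e-24
Sigma = 32.566 /cm

32.566


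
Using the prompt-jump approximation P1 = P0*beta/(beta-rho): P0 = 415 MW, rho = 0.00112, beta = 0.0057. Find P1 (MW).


P1/P0 = beta / (beta - rho)
P1/P0 = 0.0057 / (0.0057 - 0.00112) = 1.244541
P1 = 415 * 1.244541 = 516.48 MW

516.48


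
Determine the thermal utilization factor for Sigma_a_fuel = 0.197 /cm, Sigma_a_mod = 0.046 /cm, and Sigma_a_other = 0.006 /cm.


f = Sigma_a_fuel / (Sigma_a_fuel + Sigma_a_mod + Sigma_a_other)
f = 0.197 / (0.197 + 0.046 + 0.006)
f = 0.79116

0.79116


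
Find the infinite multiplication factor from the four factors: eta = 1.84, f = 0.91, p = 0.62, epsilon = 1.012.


k_inf = eta * f * p * epsilon
k_inf = 1.84 * 0.91 * 0.62 * 1.012
k_inf = 1.0506

1.0506


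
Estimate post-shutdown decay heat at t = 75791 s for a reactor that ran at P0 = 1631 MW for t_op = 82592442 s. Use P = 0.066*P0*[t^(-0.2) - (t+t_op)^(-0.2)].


P/P0 = 0.066 * [t^(-0.2) - (t + t_op)^(-0.2)]
P/P0 = 0.066 * [75791^(-0.2) - (75791 + 82592442)^(-0.2)]
P/P0 = 0.066 * [0.1057004 - 0.02609350] = 0.005254055
P = 1631 * 0.005254055 = 8.5694 MW

8.5694


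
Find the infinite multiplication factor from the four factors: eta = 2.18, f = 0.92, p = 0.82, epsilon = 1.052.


k_inf = eta * f * p * epsilon
k_inf = 2.18 * 0.92 * 0.82 * 1.052
k_inf = 1.7301

1.7301


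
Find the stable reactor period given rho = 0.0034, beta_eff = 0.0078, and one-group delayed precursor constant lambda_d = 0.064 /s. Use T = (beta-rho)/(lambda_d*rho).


T = (beta - rho) / (lambda_d * rho)
T = (0.0078 - 0.0034) / (0.064 * 0.0034)
T = 20.221 s

20.221


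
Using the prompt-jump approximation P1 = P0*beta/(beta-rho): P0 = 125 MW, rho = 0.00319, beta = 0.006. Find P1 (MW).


P1/P0 = beta / (beta - rho)
P1/P0 = 0.006 / (0.006 - 0.00319) = 2.135231
P1 = 125 * 2.135231 = 266.90 MW

266.90


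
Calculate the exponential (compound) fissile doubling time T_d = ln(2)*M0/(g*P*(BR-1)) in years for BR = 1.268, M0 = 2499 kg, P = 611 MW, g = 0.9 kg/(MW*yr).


Breeding gain G = BR - 1 = 1.268 - 1 = 0.268
Fissile production rate = g * P * G = 0.9 * 611 * 0.268 = 147.3732 kg/yr
T_d = ln(2) * M0 / (g * P * G)
T_d = ln(2) * 2499 / 147.3732 = 11.754 yr

11.754


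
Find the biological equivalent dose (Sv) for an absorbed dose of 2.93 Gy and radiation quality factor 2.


H = D * Q
H = 2.93 * 2
H = 5.8600 Sv

5.8600


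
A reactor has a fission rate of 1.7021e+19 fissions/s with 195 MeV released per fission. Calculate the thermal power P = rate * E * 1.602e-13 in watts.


P = fission_rate * E_MeV * 1.602e-13
P = 1.7021e+19 * 195 * 1.602e-13
P = 5.3172e+08 W

5.3172e+08


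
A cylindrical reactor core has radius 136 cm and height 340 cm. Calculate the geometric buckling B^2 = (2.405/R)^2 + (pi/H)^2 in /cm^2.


B^2 = (2.405/R)^2 + (pi/H)^2
B^2 = (2.405/136)^2 + (pi/340)^2
B^2 = 3.9809e-04 /cm^2

3.9809e-04


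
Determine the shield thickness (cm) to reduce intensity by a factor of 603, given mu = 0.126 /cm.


x = ln(factor) / mu
x = ln(603) / 0.126
x = 50.809 cm

50.809


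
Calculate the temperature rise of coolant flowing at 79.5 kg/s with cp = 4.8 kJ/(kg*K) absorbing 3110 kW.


dT = Q / (m_dot * cp)
dT = 3110 / (79.5 * 4.8)
dT = 8.1499 C

8.1499


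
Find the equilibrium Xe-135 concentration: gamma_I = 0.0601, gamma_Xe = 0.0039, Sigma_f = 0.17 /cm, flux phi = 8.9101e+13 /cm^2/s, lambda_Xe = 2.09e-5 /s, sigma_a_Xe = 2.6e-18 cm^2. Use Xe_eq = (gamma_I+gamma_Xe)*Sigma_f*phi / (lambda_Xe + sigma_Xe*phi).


Xe_eq = (gamma_I + gamma_Xe) * Sigma_f * phi / (lambda_Xe + sigma_Xe * phi)
Numerator = (0.0601 + 0.0039) * 0.17 * 8.9101e+13 = 9.694189e+11
Denominator = 2.09e-5 + 2.6e-18 * 8.9101e+13 = 2.525626e-04
Xe_eq = 9.694189e+11 / 2.525626e-04 = 3.8383e+15 /cm^3

3.8383e+15


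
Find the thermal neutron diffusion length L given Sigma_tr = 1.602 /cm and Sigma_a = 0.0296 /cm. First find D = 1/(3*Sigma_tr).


D = 1 / (3 * Sigma_tr) = 1 / (3 * 1.602) = 0.2080732 cm
L = sqrt(D / Sigma_a)
L = sqrt(0.2080732 / 0.0296)
L = 2.6513 cm

2.6513


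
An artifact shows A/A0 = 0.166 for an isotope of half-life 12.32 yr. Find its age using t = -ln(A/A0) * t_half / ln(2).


lambda = ln(2) / t_half = ln(2) / 12.32 = 0.05626195 /yr
t = -ln(A/A0) / lambda
t = -ln(0.166) / 0.05626195
t = 31.918 yr

31.918


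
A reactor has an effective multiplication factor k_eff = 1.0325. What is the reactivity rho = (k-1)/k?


rho = (k_eff - 1) / k_eff
rho = (1.0325 - 1) / 1.0325
rho = 0.031477

0.031477


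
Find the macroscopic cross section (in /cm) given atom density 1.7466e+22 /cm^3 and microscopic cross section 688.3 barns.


Sigma = N * sigma_barns * 1e-24
Sigma = 1.7466e+22 * 688.3 * 1e-24
Sigma = 12.022 /cm

12.022


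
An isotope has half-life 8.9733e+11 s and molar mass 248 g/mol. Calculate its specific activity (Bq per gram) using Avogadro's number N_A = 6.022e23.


lambda = ln(2) / t_half = ln(2) / 8.9733e+11 = 7.724552e-13 /s
SA = lambda * N_A / M
SA = 7.724552e-13 * 6.022e23 / 248
SA = 1.8757e+09 Bq/g

1.8757e+09


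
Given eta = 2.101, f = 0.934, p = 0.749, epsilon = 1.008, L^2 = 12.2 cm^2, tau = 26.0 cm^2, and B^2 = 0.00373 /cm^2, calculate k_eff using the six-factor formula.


k_inf = eta*f*p*eps = 2.101*0.934*0.749*1.008 = 1.481546
P_TNL = 1/(1 + L^2*B^2) = 1/(1 + 12.2*0.00373) = 0.9564747
P_FNL = exp(-B^2*tau) = exp(-0.00373*26.0) = 0.9075742
k_eff = k_inf * P_TNL * P_FNL = 1.481546 * 0.9564747 * 0.9075742
k_eff = 1.2861

1.2861


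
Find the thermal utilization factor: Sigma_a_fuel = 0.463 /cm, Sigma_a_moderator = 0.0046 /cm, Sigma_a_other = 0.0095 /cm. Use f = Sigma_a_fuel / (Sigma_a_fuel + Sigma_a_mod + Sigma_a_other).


f = Sigma_a_fuel / (Sigma_a_fuel + Sigma_a_mod + Sigma_a_other)
f = 0.463 / (0.463 + 0.0046 + 0.0095)
f = 0.97045

0.97045


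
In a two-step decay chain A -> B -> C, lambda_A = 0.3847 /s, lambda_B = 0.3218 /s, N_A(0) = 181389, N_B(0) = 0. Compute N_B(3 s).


N_B(t) = lambda_A * N_A0 / (lambda_B - lambda_A) * [exp(-lambda_A*t) - exp(-lambda_B*t)]
exp(-0.3847*3) = 0.3153412; exp(-0.3218*3) = 0.3808308
N_B = 0.3847 * 181389 / (0.3218 - 0.3847) * (0.3153412 - 0.3808308)
N_B = 72653

72653


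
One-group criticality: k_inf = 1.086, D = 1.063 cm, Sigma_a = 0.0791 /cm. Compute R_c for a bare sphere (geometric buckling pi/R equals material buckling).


L^2 = D / Sigma_a = 1.063 / 0.0791 = 13.43869 cm^2
B_m^2 = (k_inf - 1) / L^2 = (1.086 - 1) / 13.43869 = 0.006399433 /cm^2
For a bare sphere: B_g = pi/R, so R_c = pi / sqrt(B_m^2)
R_c = pi / sqrt(0.006399433) = 39.272 cm

39.272


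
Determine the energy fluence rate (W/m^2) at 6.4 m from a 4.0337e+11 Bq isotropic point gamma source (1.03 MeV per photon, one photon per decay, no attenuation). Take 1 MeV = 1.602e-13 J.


psi = A * E * 1.602e-13 / (4*pi*r^2)
psi = 4.0337e+11 * 1.03 * 1.602e-13 / (4*pi*6.4^2)
psi = 1.2931e-04 W/m^2

1.2931e-04


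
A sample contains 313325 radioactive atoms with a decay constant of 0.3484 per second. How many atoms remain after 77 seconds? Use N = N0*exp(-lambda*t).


N = N0 * exp(-lambda * t)
N = 313325 * exp(-0.3484 * 77)
N = 7.0027e-07

7.0027e-07


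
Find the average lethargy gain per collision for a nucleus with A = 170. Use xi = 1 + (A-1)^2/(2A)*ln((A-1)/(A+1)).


xi = 1 + (A-1)^2/(2A) * ln((A-1)/(A+1))
xi = 1 + (170-1)^2/(2*170) * ln((170-1)/(170 +1))
xi = 0.011719

0.011719


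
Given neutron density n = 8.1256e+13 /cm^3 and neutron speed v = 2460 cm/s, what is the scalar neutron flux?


phi = n * v
phi = 8.1256e+13 * 2460
phi = 1.9989e+17 /cm^2/s

1.9989e+17


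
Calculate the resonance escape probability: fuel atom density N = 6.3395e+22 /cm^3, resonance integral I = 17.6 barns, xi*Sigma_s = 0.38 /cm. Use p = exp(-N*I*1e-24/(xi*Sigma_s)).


p = exp(-N * I * 1e-24 / (xi*Sigma_s))
p = exp(-6.3395e+22 * 17.6 * 1e-24 / 0.38)
p = 0.053068

0.053068


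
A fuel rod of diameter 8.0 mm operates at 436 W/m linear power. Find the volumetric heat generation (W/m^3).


r = D / 2 / 1000 = 8.0 / 2 / 1000 = 0.004 m
q''' = q' / (pi * r^2)
q''' = 436 / (pi * 0.004^2)
q''' = 8.6739e+06 W/m^3

8.6739e+06


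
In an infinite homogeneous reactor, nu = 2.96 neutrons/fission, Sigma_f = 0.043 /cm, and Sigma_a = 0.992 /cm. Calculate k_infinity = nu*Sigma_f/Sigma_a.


k_inf = nu * Sigma_f / Sigma_a
k_inf = 2.96 * 0.043 / 0.992
k_inf = 0.12831

0.12831


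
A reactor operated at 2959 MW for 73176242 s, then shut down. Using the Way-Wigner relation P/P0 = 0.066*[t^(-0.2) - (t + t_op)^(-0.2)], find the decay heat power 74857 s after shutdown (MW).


P/P0 = 0.066 * [t^(-0.2) - (t + t_op)^(-0.2)]
P/P0 = 0.066 * [74857^(-0.2) - (74857 + 73176242)^(-0.2)]
P/P0 = 0.066 * [0.1059628 - 0.02673235] = 0.005229210
P = 2959 * 0.005229210 = 15.473 MW

15.473
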